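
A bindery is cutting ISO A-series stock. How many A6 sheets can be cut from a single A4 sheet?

A4 = 210 × 297 mm; A6 = 105 × 148 mm.
Each halving step doubles the count; 2 steps from A4 to A6.
2^2 = 4.

4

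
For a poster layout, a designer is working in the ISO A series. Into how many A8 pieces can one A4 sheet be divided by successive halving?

16

Each ISO step halves the sheet: 1 × A4 → 2 × A5 → 4 × A6 → 8 × A7 → …
From A4 to A8 is 4 halving steps: 2^4 = 16.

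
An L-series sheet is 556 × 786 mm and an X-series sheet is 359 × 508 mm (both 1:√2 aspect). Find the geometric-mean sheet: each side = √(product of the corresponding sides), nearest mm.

Short side: √(556 · 359) = √199604 ≈ 446.8 → 447 mm
Long side: √(786 · 508) = √399288 ≈ 631.9 → 632 mm

447 × 632 mm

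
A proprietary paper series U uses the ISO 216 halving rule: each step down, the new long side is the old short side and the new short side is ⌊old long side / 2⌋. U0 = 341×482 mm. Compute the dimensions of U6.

U1 = 241 × 341 mm (from U0 by 1 halving).
U2: ⌊341/2⌋ × 241 = 170 × 241 mm
U3: ⌊241/2⌋ × 170 = 120 × 170 mm
U4: ⌊170/2⌋ × 120 = 85 × 120 mm
U5: ⌊120/2⌋ × 85 = 60 × 85 mm
U6: ⌊85/2⌋ × 60 = 42 × 60 mm

42 × 60 mm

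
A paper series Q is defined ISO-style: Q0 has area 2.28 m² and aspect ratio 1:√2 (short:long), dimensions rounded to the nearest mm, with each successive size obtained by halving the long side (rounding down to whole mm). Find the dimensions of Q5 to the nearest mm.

Let Q0's short side be w mm. w · w√2 = 2.28 m² = 2,280,000 mm², so w ≈ 1269.7 mm and w√2 ≈ 1795.7 mm → Q0 = 1270 × 1796 mm.
Q1: ⌊1796/2⌋ × 1270 = 898 × 1270 mm
Q2: ⌊1270/2⌋ × 898 = 635 × 898 mm
Q3: ⌊898/2⌋ × 635 = 449 × 635 mm
Q4: ⌊635/2⌋ × 449 = 317 × 449 mm
Q5: ⌊449/2⌋ × 317 = 224 × 317 mm

224 × 317 mm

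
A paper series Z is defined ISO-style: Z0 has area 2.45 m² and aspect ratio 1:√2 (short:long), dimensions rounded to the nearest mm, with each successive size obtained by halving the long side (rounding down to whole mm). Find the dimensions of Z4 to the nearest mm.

Let Z0's short side be w mm. w · w√2 = 2.45 m² = 2,450,000 mm², so w ≈ 1316.2 mm and w√2 ≈ 1861.4 mm → Z0 = 1316 × 1861 mm.
Z1: ⌊1861/2⌋ × 1316 = 930 × 1316 mm
Z2: ⌊1316/2⌋ × 930 = 658 × 930 mm
Z3: ⌊930/2⌋ × 658 = 465 × 658 mm
Z4: ⌊658/2⌋ × 465 = 329 × 465 mm

329 × 465 mm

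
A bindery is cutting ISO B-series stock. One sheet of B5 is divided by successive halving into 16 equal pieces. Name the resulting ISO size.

16 = 2^4, so 4 halving steps.
B5 → B6 → … → B9 after 4 steps.

B9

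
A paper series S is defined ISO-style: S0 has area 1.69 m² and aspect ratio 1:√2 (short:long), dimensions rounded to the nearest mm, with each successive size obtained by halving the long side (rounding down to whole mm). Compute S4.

273 × 386 mm

Let S0's short side be w mm. w · w√2 = 1.69 m² = 1,690,000 mm², so w ≈ 1093.2 mm and w√2 ≈ 1546.0 mm → S0 = 1093 × 1546 mm.
S1: ⌊1546/2⌋ × 1093 = 773 × 1093 mm
S2: ⌊1093/2⌋ × 773 = 546 × 773 mm
S3: ⌊773/2⌋ × 546 = 386 × 546 mm
S4: ⌊546/2⌋ × 386 = 273 × 386 mm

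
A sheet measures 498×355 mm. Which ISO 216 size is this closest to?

B3 (353 × 500 mm)

Aspect ratio 498/355 ≈ 1.403 — close to the ISO √2 ≈ 1.414.
In the B-series (B0 = 1000 × 1414 mm): B3 = 353 × 500 mm.
Off by 4 mm total — nearest standard size.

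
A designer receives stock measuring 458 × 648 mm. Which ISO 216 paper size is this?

C2 (458 × 648 mm)

Aspect ratio 648/458 ≈ 1.415 — close to the ISO √2 ≈ 1.414.
In the C-series (envelope sizes, between A and B): C2 = 458 × 648 mm.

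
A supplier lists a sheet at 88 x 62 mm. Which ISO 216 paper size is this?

B8 (62 × 88 mm)

Aspect ratio 88/62 ≈ 1.419 — close to the ISO √2 ≈ 1.414.
In the B-series (B0 = 1000 × 1414 mm): B8 = 62 × 88 mm.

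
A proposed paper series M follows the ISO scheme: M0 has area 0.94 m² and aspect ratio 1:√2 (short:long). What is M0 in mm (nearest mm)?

815 × 1153 mm

Let the short side be w mm. Then w · w√2 = 0.94 m² = 940,000 mm².
w² = 940,000/√2, so w ≈ 815.3 mm; long side = w√2 ≈ 1153.0 mm.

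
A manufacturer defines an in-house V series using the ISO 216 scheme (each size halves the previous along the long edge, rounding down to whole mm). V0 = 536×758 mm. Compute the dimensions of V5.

94 × 134 mm

V1: ⌊758/2⌋ × 536 = 379 × 536 mm
V2: ⌊536/2⌋ × 379 = 268 × 379 mm
V3: ⌊379/2⌋ × 268 = 189 × 268 mm
V4: ⌊268/2⌋ × 189 = 134 × 189 mm
V5: ⌊189/2⌋ × 134 = 94 × 134 mm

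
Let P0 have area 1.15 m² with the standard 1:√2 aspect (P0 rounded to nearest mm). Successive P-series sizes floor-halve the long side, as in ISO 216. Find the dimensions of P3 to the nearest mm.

Let P0's short side be w mm. w · w√2 = 1.15 m² = 1,150,000 mm², so w ≈ 901.8 mm and w√2 ≈ 1275.3 mm → P0 = 902 × 1275 mm.
P1: ⌊1275/2⌋ × 902 = 637 × 902 mm
P2: ⌊902/2⌋ × 637 = 451 × 637 mm
P3: ⌊637/2⌋ × 451 = 318 × 451 mm

318 × 451 mm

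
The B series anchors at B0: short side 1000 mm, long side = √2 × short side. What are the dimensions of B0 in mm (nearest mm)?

1000 × 1414 mm

Short side = 1000 mm; long side = 1000√2 ≈ 1414.2 mm.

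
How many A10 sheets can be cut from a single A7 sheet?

8

Each ISO step halves the sheet: 1 × A7 → 2 × A8 → 4 × A9 → 8 × A10
From A7 to A10 is 3 halving steps: 2^3 = 8.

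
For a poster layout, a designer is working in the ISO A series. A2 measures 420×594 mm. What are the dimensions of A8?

A3: ⌊594/2⌋ × 420 = 297 × 420 mm
A4: ⌊420/2⌋ × 297 = 210 × 297 mm
A5: ⌊297/2⌋ × 210 = 148 × 210 mm
A6: ⌊210/2⌋ × 148 = 105 × 148 mm
A7: ⌊148/2⌋ × 105 = 74 × 105 mm
A8: ⌊105/2⌋ × 74 = 52 × 74 mm

52 × 74 mm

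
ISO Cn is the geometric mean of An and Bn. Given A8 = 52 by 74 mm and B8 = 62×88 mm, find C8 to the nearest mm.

Short side: √(52 · 62) = √3224 ≈ 56.8 → 57 mm
Long side: √(74 · 88) = √6512 ≈ 80.7 → 81 mm

57 × 81 mm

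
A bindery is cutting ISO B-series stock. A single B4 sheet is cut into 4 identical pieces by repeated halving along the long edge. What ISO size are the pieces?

B6

4 = 2^2, so 2 halving steps.
B4 → B5 → … → B6 after 2 steps.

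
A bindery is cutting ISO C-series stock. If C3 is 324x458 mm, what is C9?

C4: ⌊458/2⌋ × 324 = 229 × 324 mm
C5: ⌊324/2⌋ × 229 = 162 × 229 mm
C6: ⌊229/2⌋ × 162 = 114 × 162 mm
C7: ⌊162/2⌋ × 114 = 81 × 114 mm
C8: ⌊114/2⌋ × 81 = 57 × 81 mm
C9: ⌊81/2⌋ × 57 = 40 × 57 mm

40 × 57 mm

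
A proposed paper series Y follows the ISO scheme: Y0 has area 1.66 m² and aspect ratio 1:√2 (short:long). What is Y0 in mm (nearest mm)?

Let the short side be w mm. Then w · w√2 = 1.66 m² = 1,660,000 mm².
w² = 1,660,000/√2, so w ≈ 1083.4 mm; long side = w√2 ≈ 1532.2 mm.

1083 × 1532 mm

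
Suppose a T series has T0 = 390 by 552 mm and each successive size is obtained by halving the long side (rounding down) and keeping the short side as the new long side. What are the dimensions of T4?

97 × 138 mm

T1: ⌊552/2⌋ × 390 = 276 × 390 mm
T2: ⌊390/2⌋ × 276 = 195 × 276 mm
T3: ⌊276/2⌋ × 195 = 138 × 195 mm
T4: ⌊195/2⌋ × 138 = 97 × 138 mm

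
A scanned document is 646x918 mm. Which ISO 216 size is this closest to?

Aspect ratio 918/646 ≈ 1.421 — close to the ISO √2 ≈ 1.414.
In the C-series (envelope sizes, between A and B): C1 = 648 × 917 mm.
Off by 3 mm total — nearest standard size.

C1 (648 × 917 mm)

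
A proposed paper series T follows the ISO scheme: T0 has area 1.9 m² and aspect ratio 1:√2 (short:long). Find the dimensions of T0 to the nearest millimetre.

Let the short side be w mm. Then w · w√2 = 1.9 m² = 1,900,000 mm².
w² = 1,900,000/√2, so w ≈ 1159.1 mm; long side = w√2 ≈ 1639.2 mm.

1159 × 1639 mm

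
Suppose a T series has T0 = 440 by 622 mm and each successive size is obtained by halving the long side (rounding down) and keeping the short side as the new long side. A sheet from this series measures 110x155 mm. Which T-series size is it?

T0: 440 × 622 mm
T1: 311 × 440 mm
T2: 220 × 311 mm
T3: 155 × 220 mm
T4: 110 × 155 mm
T5: 77 × 110 mm
→ matches T4.

T4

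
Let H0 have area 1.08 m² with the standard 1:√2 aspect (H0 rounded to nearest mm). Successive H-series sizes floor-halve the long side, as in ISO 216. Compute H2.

Let H0's short side be w mm. w · w√2 = 1.08 m² = 1,080,000 mm², so w ≈ 873.9 mm and w√2 ≈ 1235.9 mm → H0 = 874 × 1236 mm.
H1: ⌊1236/2⌋ × 874 = 618 × 874 mm
H2: ⌊874/2⌋ × 618 = 437 × 618 mm

437 × 618 mm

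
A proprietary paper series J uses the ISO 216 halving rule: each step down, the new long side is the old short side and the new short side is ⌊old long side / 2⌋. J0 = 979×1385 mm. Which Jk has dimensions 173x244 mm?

J0: 979 × 1385 mm
J1: 692 × 979 mm
J2: 489 × 692 mm
J3: 346 × 489 mm
J4: 244 × 346 mm
J5: 173 × 244 mm
J6: 122 × 173 mm
→ matches J5.

J5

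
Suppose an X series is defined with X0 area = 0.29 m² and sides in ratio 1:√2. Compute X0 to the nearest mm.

453 × 640 mm

Let the short side be w mm. Then w · w√2 = 0.29 m² = 290,000 mm².
w² = 290,000/√2, so w ≈ 452.8 mm; long side = w√2 ≈ 640.4 mm.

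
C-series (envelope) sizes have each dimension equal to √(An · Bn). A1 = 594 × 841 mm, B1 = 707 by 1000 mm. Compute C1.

648 × 917 mm

Short side: √(594 · 707) = √419958 ≈ 648.0 → 648 mm
Long side: √(841 · 1000) = √841000 ≈ 917.1 → 917 mm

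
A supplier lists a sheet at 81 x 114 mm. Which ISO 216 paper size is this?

Aspect ratio 114/81 ≈ 1.407 — close to the ISO √2 ≈ 1.414.
In the C-series (envelope sizes, between A and B): C7 = 81 × 114 mm.

C7 (81 × 114 mm)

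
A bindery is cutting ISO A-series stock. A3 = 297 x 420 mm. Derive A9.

A4: ⌊420/2⌋ × 297 = 210 × 297 mm
A5: ⌊297/2⌋ × 210 = 148 × 210 mm
A6: ⌊210/2⌋ × 148 = 105 × 148 mm
A7: ⌊148/2⌋ × 105 = 74 × 105 mm
A8: ⌊105/2⌋ × 74 = 52 × 74 mm
A9: ⌊74/2⌋ × 52 = 37 × 52 mm

37 × 52 mm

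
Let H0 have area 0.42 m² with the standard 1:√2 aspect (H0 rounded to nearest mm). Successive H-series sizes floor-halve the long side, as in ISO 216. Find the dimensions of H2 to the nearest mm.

Let H0's short side be w mm. w · w√2 = 0.42 m² = 420,000 mm², so w ≈ 545.0 mm and w√2 ≈ 770.7 mm → H0 = 545 × 771 mm.
H1: ⌊771/2⌋ × 545 = 385 × 545 mm
H2: ⌊545/2⌋ × 385 = 272 × 385 mm

272 × 385 mm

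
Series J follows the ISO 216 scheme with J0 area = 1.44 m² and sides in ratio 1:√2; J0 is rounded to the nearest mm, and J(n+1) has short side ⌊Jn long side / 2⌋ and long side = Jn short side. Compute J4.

252 × 356 mm

Let J0's short side be w mm. w · w√2 = 1.44 m² = 1,440,000 mm², so w ≈ 1009.1 mm and w√2 ≈ 1427.0 mm → J0 = 1009 × 1427 mm.
J1: ⌊1427/2⌋ × 1009 = 713 × 1009 mm
J2: ⌊1009/2⌋ × 713 = 504 × 713 mm
J3: ⌊713/2⌋ × 504 = 356 × 504 mm
J4: ⌊504/2⌋ × 356 = 252 × 356 mm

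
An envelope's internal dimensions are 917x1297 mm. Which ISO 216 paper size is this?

Aspect ratio 1297/917 ≈ 1.414 — close to the ISO √2 ≈ 1.414.
In the C-series (envelope sizes, between A and B): C0 = 917 × 1297 mm.

C0 (917 × 1297 mm)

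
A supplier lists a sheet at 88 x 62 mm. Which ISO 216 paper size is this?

B8 (62 × 88 mm)

Aspect ratio 88/62 ≈ 1.419 — close to the ISO √2 ≈ 1.414.
In the B-series (B0 = 1000 × 1414 mm): B8 = 62 × 88 mm.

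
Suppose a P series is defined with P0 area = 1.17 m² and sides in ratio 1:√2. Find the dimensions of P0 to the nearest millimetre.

910 × 1286 mm

Let the short side be w mm. Then w · w√2 = 1.17 m² = 1,170,000 mm².
w² = 1,170,000/√2, so w ≈ 909.6 mm; long side = w√2 ≈ 1286.3 mm.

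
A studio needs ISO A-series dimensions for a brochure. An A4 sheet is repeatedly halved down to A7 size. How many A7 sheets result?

8

Each ISO step halves the sheet: 1 × A4 → 2 × A5 → 4 × A6 → 8 × A7
From A4 to A7 is 3 halving steps: 2^3 = 8.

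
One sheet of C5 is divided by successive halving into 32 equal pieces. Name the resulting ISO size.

C10

32 = 2^5, so 5 halving steps.
C5 → C6 → … → C10 after 5 steps.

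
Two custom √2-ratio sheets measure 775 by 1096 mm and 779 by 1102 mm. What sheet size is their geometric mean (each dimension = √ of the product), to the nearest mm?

777 × 1099 mm

Short side: √(775 · 779) = √603725 ≈ 777.0 → 777 mm
Long side: √(1096 · 1102) = √1207792 ≈ 1099.0 → 1099 mm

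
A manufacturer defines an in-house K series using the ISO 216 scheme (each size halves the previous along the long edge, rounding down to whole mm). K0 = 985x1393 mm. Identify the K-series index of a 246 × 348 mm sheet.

K4

K0: 985 × 1393 mm
K1: 696 × 985 mm
K2: 492 × 696 mm
K3: 348 × 492 mm
K4: 246 × 348 mm
K5: 174 × 246 mm
→ matches K4.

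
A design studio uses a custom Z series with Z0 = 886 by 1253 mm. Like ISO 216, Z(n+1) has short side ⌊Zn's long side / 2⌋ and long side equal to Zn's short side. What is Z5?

156 × 221 mm

Z1: ⌊1253/2⌋ × 886 = 626 × 886 mm
Z2: ⌊886/2⌋ × 626 = 443 × 626 mm
Z3: ⌊626/2⌋ × 443 = 313 × 443 mm
Z4: ⌊443/2⌋ × 313 = 221 × 313 mm
Z5: ⌊313/2⌋ × 221 = 156 × 221 mm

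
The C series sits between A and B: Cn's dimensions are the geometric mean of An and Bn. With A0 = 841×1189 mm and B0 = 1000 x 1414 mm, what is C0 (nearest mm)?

917 × 1297 mm

Short side: √(841 · 1000) = √841000 ≈ 917.1 → 917 mm
Long side: √(1189 · 1414) = √1681246 ≈ 1296.6 → 1297 mm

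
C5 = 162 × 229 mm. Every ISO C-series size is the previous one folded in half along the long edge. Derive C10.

C6: ⌊229/2⌋ × 162 = 114 × 162 mm
C7: ⌊162/2⌋ × 114 = 81 × 114 mm
C8: ⌊114/2⌋ × 81 = 57 × 81 mm
C9: ⌊81/2⌋ × 57 = 40 × 57 mm
C10: ⌊57/2⌋ × 40 = 28 × 40 mm

28 × 40 mm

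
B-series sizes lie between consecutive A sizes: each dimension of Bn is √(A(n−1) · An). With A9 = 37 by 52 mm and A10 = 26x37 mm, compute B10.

Short side: √(37 · 26) = √962 ≈ 31.0 → 31 mm
Long side: √(52 · 37) = √1924 ≈ 43.9 → 44 mm

31 × 44 mm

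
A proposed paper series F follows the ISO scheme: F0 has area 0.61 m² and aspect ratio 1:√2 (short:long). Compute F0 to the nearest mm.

Let the short side be w mm. Then w · w√2 = 0.61 m² = 610,000 mm².
w² = 610,000/√2, so w ≈ 656.8 mm; long side = w√2 ≈ 928.8 mm.

657 × 929 mm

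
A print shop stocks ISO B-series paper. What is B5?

176 × 250 mm

B0 = 1000 × 1414 mm (B0 has a 1000 mm short side, aspect 1:√2).
B1: ⌊1414/2⌋ × 1000 = 707 × 1000 mm
B2: ⌊1000/2⌋ × 707 = 500 × 707 mm
B3: ⌊707/2⌋ × 500 = 353 × 500 mm
B4: ⌊500/2⌋ × 353 = 250 × 353 mm
B5: ⌊353/2⌋ × 250 = 176 × 250 mm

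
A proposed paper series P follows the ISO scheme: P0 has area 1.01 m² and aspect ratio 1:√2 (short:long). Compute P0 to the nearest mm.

845 × 1195 mm

Let the short side be w mm. Then w · w√2 = 1.01 m² = 1,010,000 mm².
w² = 1,010,000/√2, so w ≈ 845.1 mm; long side = w√2 ≈ 1195.1 mm.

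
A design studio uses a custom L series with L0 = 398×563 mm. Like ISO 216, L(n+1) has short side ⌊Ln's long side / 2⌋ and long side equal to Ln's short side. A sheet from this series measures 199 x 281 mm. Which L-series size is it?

L2

L0: 398 × 563 mm
L1: 281 × 398 mm
L2: 199 × 281 mm
L3: 140 × 199 mm
→ matches L2.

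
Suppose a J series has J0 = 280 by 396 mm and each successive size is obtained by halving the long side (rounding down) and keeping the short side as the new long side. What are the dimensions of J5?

J1: ⌊396/2⌋ × 280 = 198 × 280 mm
J2: ⌊280/2⌋ × 198 = 140 × 198 mm
J3: ⌊198/2⌋ × 140 = 99 × 140 mm
J4: ⌊140/2⌋ × 99 = 70 × 99 mm
J5: ⌊99/2⌋ × 70 = 49 × 70 mm

49 × 70 mm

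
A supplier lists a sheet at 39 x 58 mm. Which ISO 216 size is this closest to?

Aspect ratio 58/39 ≈ 1.487 (ISO target is √2 ≈ 1.414).
In the C-series (envelope sizes, between A and B): C9 = 40 × 57 mm.
Off by 2 mm total — nearest standard size.

C9 (40 × 57 mm)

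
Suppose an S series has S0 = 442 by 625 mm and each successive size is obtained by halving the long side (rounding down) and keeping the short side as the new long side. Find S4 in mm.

110 × 156 mm

S1: ⌊625/2⌋ × 442 = 312 × 442 mm
S2: ⌊442/2⌋ × 312 = 221 × 312 mm
S3: ⌊312/2⌋ × 221 = 156 × 221 mm
S4: ⌊221/2⌋ × 156 = 110 × 156 mm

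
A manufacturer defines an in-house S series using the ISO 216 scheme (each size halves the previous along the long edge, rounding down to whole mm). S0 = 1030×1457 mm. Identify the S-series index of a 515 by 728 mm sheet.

S2

S0: 1030 × 1457 mm
S1: 728 × 1030 mm
S2: 515 × 728 mm
S3: 364 × 515 mm
→ matches S2.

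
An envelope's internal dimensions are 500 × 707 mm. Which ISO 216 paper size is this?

B2 (500 × 707 mm)

Aspect ratio 707/500 ≈ 1.414 — close to the ISO √2 ≈ 1.414.
In the B-series (B0 = 1000 × 1414 mm): B2 = 500 × 707 mm.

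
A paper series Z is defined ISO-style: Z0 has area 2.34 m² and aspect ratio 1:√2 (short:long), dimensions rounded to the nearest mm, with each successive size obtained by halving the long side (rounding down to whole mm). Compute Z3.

454 × 643 mm

Let Z0's short side be w mm. w · w√2 = 2.34 m² = 2,340,000 mm², so w ≈ 1286.3 mm and w√2 ≈ 1819.1 mm → Z0 = 1286 × 1819 mm.
Z1: ⌊1819/2⌋ × 1286 = 909 × 1286 mm
Z2: ⌊1286/2⌋ × 909 = 643 × 909 mm
Z3: ⌊909/2⌋ × 643 = 454 × 643 mm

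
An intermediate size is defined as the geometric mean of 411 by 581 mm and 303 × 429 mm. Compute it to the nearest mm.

353 × 499 mm

Short side: √(411 · 303) = √124533 ≈ 352.9 → 353 mm
Long side: √(581 · 429) = √249249 ≈ 499.2 → 499 mm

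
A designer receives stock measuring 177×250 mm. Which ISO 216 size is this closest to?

B5 (176 × 250 mm)

Aspect ratio 250/177 ≈ 1.412 — close to the ISO √2 ≈ 1.414.
In the B-series (B0 = 1000 × 1414 mm): B5 = 176 × 250 mm.
Off by 1 mm total — nearest standard size.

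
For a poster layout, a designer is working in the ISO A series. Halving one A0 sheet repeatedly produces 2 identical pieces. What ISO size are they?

A1

2 = 2^1, so 1 halving step.
A0 → A1 → … → A1 after 1 step.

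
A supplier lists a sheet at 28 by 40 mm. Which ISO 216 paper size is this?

C10 (28 × 40 mm)

Aspect ratio 40/28 ≈ 1.429 — close to the ISO √2 ≈ 1.414.
In the C-series (envelope sizes, between A and B): C10 = 28 × 40 mm.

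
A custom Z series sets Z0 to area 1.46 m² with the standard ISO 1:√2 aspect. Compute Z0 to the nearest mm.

Let the short side be w mm. Then w · w√2 = 1.46 m² = 1,460,000 mm².
w² = 1,460,000/√2, so w ≈ 1016.1 mm; long side = w√2 ≈ 1436.9 mm.

1016 × 1437 mm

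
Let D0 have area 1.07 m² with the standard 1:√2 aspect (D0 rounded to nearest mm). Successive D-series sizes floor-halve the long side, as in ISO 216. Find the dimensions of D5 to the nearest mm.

153 × 217 mm

Let D0's short side be w mm. w · w√2 = 1.07 m² = 1,070,000 mm², so w ≈ 869.8 mm and w√2 ≈ 1230.1 mm → D0 = 870 × 1230 mm.
D1: ⌊1230/2⌋ × 870 = 615 × 870 mm
D2: ⌊870/2⌋ × 615 = 435 × 615 mm
D3: ⌊615/2⌋ × 435 = 307 × 435 mm
D4: ⌊435/2⌋ × 307 = 217 × 307 mm
D5: ⌊307/2⌋ × 217 = 153 × 217 mm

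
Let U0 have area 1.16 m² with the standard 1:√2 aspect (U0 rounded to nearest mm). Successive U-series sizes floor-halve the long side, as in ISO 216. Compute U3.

320 × 453 mm

Let U0's short side be w mm. w · w√2 = 1.16 m² = 1,160,000 mm², so w ≈ 905.7 mm and w√2 ≈ 1280.8 mm → U0 = 906 × 1281 mm.
U1: ⌊1281/2⌋ × 906 = 640 × 906 mm
U2: ⌊906/2⌋ × 640 = 453 × 640 mm
U3: ⌊640/2⌋ × 453 = 320 × 453 mm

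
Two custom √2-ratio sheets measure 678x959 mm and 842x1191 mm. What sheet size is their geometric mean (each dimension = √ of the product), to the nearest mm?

756 × 1069 mm

Short side: √(678 · 842) = √570876 ≈ 755.6 → 756 mm
Long side: √(959 · 1191) = √1142169 ≈ 1068.7 → 1069 mm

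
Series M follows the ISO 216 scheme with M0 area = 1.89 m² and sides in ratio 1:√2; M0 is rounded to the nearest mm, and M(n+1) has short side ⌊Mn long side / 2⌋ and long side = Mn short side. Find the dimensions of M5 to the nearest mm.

Let M0's short side be w mm. w · w√2 = 1.89 m² = 1,890,000 mm², so w ≈ 1156.0 mm and w√2 ≈ 1634.9 mm → M0 = 1156 × 1635 mm.
M1: ⌊1635/2⌋ × 1156 = 817 × 1156 mm
M2: ⌊1156/2⌋ × 817 = 578 × 817 mm
M3: ⌊817/2⌋ × 578 = 408 × 578 mm
M4: ⌊578/2⌋ × 408 = 289 × 408 mm
M5: ⌊408/2⌋ × 289 = 204 × 289 mm

204 × 289 mm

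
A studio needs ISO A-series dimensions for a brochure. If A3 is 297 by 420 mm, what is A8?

52 × 74 mm

A4: ⌊420/2⌋ × 297 = 210 × 297 mm
A5: ⌊297/2⌋ × 210 = 148 × 210 mm
A6: ⌊210/2⌋ × 148 = 105 × 148 mm
A7: ⌊148/2⌋ × 105 = 74 × 105 mm
A8: ⌊105/2⌋ × 74 = 52 × 74 mm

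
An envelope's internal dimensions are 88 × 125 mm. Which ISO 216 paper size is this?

B7 (88 × 125 mm)

Aspect ratio 125/88 ≈ 1.420 — close to the ISO √2 ≈ 1.414.
In the B-series (B0 = 1000 × 1414 mm): B7 = 88 × 125 mm.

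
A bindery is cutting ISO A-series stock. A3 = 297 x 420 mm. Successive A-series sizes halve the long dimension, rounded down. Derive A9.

37 × 52 mm

A4: ⌊420/2⌋ × 297 = 210 × 297 mm
A5: ⌊297/2⌋ × 210 = 148 × 210 mm
A6: ⌊210/2⌋ × 148 = 105 × 148 mm
A7: ⌊148/2⌋ × 105 = 74 × 105 mm
A8: ⌊105/2⌋ × 74 = 52 × 74 mm
A9: ⌊74/2⌋ × 52 = 37 × 52 mm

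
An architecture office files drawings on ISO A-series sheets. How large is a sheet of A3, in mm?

A0 = 841 × 1189 mm (A0 has area 1 m², aspect 1:√2).
A1: ⌊1189/2⌋ × 841 = 594 × 841 mm
A2: ⌊841/2⌋ × 594 = 420 × 594 mm
A3: ⌊594/2⌋ × 420 = 297 × 420 mm

297 × 420 mm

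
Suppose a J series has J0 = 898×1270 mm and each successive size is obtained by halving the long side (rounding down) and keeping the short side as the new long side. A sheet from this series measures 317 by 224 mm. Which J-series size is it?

J4

J0: 898 × 1270 mm
J1: 635 × 898 mm
J2: 449 × 635 mm
J3: 317 × 449 mm
J4: 224 × 317 mm
J5: 158 × 224 mm
→ matches J4.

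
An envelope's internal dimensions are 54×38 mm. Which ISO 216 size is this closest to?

Aspect ratio 54/38 ≈ 1.421 — close to the ISO √2 ≈ 1.414.
In the A-series (A0 area = 1 m²): A9 = 37 × 52 mm.
Off by 3 mm total — nearest standard size.

A9 (37 × 52 mm)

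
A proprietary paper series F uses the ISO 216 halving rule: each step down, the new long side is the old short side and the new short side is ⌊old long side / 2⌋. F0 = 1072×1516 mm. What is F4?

268 × 379 mm

F1: ⌊1516/2⌋ × 1072 = 758 × 1072 mm
F2: ⌊1072/2⌋ × 758 = 536 × 758 mm
F3: ⌊758/2⌋ × 536 = 379 × 536 mm
F4: ⌊536/2⌋ × 379 = 268 × 379 mm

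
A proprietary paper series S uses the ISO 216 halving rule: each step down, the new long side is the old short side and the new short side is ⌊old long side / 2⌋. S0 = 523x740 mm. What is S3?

S1: ⌊740/2⌋ × 523 = 370 × 523 mm
S2: ⌊523/2⌋ × 370 = 261 × 370 mm
S3: ⌊370/2⌋ × 261 = 185 × 261 mm

185 × 261 mm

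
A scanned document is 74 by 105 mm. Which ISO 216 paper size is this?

Aspect ratio 105/74 ≈ 1.419 — close to the ISO √2 ≈ 1.414.
In the A-series (A0 area = 1 m²): A7 = 74 × 105 mm.

A7 (74 × 105 mm)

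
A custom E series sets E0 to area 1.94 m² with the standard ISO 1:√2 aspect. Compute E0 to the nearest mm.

Let the short side be w mm. Then w · w√2 = 1.94 m² = 1,940,000 mm².
w² = 1,940,000/√2, so w ≈ 1171.2 mm; long side = w√2 ≈ 1656.4 mm.

1171 × 1656 mm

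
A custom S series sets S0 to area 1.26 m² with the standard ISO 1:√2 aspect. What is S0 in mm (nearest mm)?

Let the short side be w mm. Then w · w√2 = 1.26 m² = 1,260,000 mm².
w² = 1,260,000/√2, so w ≈ 943.9 mm; long side = w√2 ≈ 1334.9 mm.

944 × 1335 mm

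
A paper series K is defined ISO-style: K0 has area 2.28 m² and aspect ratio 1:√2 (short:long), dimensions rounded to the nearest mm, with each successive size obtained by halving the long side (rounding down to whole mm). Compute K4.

Let K0's short side be w mm. w · w√2 = 2.28 m² = 2,280,000 mm², so w ≈ 1269.7 mm and w√2 ≈ 1795.7 mm → K0 = 1270 × 1796 mm.
K1: ⌊1796/2⌋ × 1270 = 898 × 1270 mm
K2: ⌊1270/2⌋ × 898 = 635 × 898 mm
K3: ⌊898/2⌋ × 635 = 449 × 635 mm
K4: ⌊635/2⌋ × 449 = 317 × 449 mm

317 × 449 mm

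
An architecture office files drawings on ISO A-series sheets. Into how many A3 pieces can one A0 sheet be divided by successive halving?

8

Each ISO step halves the sheet: 1 × A0 → 2 × A1 → 4 × A2 → 8 × A3
From A0 to A3 is 3 halving steps: 2^3 = 8.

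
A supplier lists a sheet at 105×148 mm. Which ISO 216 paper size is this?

A6 (105 × 148 mm)

Aspect ratio 148/105 ≈ 1.410 — close to the ISO √2 ≈ 1.414.
In the A-series (A0 area = 1 m²): A6 = 105 × 148 mm.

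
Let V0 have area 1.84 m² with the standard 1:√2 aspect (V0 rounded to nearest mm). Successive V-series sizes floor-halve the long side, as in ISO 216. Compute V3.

403 × 570 mm

Let V0's short side be w mm. w · w√2 = 1.84 m² = 1,840,000 mm², so w ≈ 1140.6 mm and w√2 ≈ 1613.1 mm → V0 = 1141 × 1613 mm.
V1: ⌊1613/2⌋ × 1141 = 806 × 1141 mm
V2: ⌊1141/2⌋ × 806 = 570 × 806 mm
V3: ⌊806/2⌋ × 570 = 403 × 570 mm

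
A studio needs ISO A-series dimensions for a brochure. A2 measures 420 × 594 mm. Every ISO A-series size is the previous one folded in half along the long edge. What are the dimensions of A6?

105 × 148 mm

A3: ⌊594/2⌋ × 420 = 297 × 420 mm
A4: ⌊420/2⌋ × 297 = 210 × 297 mm
A5: ⌊297/2⌋ × 210 = 148 × 210 mm
A6: ⌊210/2⌋ × 148 = 105 × 148 mm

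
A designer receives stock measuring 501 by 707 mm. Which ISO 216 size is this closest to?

B2 (500 × 707 mm)

Aspect ratio 707/501 ≈ 1.411 — close to the ISO √2 ≈ 1.414.
In the B-series (B0 = 1000 × 1414 mm): B2 = 500 × 707 mm.
Off by 1 mm total — nearest standard size.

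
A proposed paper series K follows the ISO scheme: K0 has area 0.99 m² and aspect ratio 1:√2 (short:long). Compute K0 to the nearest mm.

Let the short side be w mm. Then w · w√2 = 0.99 m² = 990,000 mm².
w² = 990,000/√2, so w ≈ 836.7 mm; long side = w√2 ≈ 1183.2 mm.

837 × 1183 mm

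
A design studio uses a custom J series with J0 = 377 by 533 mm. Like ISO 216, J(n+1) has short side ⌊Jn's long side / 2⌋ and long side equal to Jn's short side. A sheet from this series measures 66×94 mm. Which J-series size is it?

J5

J0: 377 × 533 mm
J1: 266 × 377 mm
J2: 188 × 266 mm
J3: 133 × 188 mm
J4: 94 × 133 mm
J5: 66 × 94 mm
J6: 47 × 66 mm
→ matches J5.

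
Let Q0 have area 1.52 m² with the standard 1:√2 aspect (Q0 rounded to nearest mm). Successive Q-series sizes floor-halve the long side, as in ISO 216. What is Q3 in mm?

Let Q0's short side be w mm. w · w√2 = 1.52 m² = 1,520,000 mm², so w ≈ 1036.7 mm and w√2 ≈ 1466.2 mm → Q0 = 1037 × 1466 mm.
Q1: ⌊1466/2⌋ × 1037 = 733 × 1037 mm
Q2: ⌊1037/2⌋ × 733 = 518 × 733 mm
Q3: ⌊733/2⌋ × 518 = 366 × 518 mm

366 × 518 mm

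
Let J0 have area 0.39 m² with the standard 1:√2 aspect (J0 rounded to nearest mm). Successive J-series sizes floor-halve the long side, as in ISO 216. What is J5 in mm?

92 × 131 mm

Let J0's short side be w mm. w · w√2 = 0.39 m² = 390,000 mm², so w ≈ 525.1 mm and w√2 ≈ 742.7 mm → J0 = 525 × 743 mm.
J1: ⌊743/2⌋ × 525 = 371 × 525 mm
J2: ⌊525/2⌋ × 371 = 262 × 371 mm
J3: ⌊371/2⌋ × 262 = 185 × 262 mm
J4: ⌊262/2⌋ × 185 = 131 × 185 mm
J5: ⌊185/2⌋ × 131 = 92 × 131 mm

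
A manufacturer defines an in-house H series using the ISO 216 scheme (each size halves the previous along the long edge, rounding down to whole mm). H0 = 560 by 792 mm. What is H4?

140 × 198 mm

H1: ⌊792/2⌋ × 560 = 396 × 560 mm
H2: ⌊560/2⌋ × 396 = 280 × 396 mm
H3: ⌊396/2⌋ × 280 = 198 × 280 mm
H4: ⌊280/2⌋ × 198 = 140 × 198 mm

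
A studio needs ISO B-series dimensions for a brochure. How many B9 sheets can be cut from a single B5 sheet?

16

B5 = 176 × 250 mm; B9 = 44 × 62 mm.
Each halving step doubles the count; 4 steps from B5 to B9.
2^4 = 16.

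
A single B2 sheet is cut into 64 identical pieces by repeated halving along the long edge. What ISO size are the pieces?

64 = 2^6, so 6 halving steps.
B2 → B3 → … → B8 after 6 steps.

B8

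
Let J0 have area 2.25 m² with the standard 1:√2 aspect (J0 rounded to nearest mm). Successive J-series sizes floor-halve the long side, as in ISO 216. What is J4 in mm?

315 × 446 mm

Let J0's short side be w mm. w · w√2 = 2.25 m² = 2,250,000 mm², so w ≈ 1261.3 mm and w√2 ≈ 1783.8 mm → J0 = 1261 × 1784 mm.
J1: ⌊1784/2⌋ × 1261 = 892 × 1261 mm
J2: ⌊1261/2⌋ × 892 = 630 × 892 mm
J3: ⌊892/2⌋ × 630 = 446 × 630 mm
J4: ⌊630/2⌋ × 446 = 315 × 446 mm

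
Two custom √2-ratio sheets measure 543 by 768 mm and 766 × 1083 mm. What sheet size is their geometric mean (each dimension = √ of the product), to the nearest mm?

Short side: √(543 · 766) = √415938 ≈ 644.9 → 645 mm
Long side: √(768 · 1083) = √831744 ≈ 912.0 → 912 mm

645 × 912 mm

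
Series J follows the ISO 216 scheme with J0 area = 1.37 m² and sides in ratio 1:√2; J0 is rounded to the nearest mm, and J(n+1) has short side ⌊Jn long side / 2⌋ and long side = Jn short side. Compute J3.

Let J0's short side be w mm. w · w√2 = 1.37 m² = 1,370,000 mm², so w ≈ 984.2 mm and w√2 ≈ 1391.9 mm → J0 = 984 × 1392 mm.
J1: ⌊1392/2⌋ × 984 = 696 × 984 mm
J2: ⌊984/2⌋ × 696 = 492 × 696 mm
J3: ⌊696/2⌋ × 492 = 348 × 492 mm

348 × 492 mm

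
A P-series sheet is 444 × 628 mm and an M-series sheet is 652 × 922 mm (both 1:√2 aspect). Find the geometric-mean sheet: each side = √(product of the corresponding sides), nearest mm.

Short side: √(444 · 652) = √289488 ≈ 538.0 → 538 mm
Long side: √(628 · 922) = √579016 ≈ 760.9 → 761 mm

538 × 761 mm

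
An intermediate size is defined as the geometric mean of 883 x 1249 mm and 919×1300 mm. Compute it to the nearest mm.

Short side: √(883 · 919) = √811477 ≈ 900.8 → 901 mm
Long side: √(1249 · 1300) = √1623700 ≈ 1274.2 → 1274 mm

901 × 1274 mm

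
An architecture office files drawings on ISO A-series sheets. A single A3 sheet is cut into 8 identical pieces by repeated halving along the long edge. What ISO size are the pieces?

A6

8 = 2^3, so 3 halving steps.
A3 → A4 → … → A6 after 3 steps.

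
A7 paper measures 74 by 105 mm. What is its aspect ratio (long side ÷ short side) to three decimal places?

1.419

105 / 74 = 1.419
ISO 216 targets √2 ≈ 1.414; the +0.005 deviation is from mm rounding.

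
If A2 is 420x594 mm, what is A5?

A3: ⌊594/2⌋ × 420 = 297 × 420 mm
A4: ⌊420/2⌋ × 297 = 210 × 297 mm
A5: ⌊297/2⌋ × 210 = 148 × 210 mm

148 × 210 mm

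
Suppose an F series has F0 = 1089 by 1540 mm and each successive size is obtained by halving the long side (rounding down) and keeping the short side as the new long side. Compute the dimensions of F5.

F1: ⌊1540/2⌋ × 1089 = 770 × 1089 mm
F2: ⌊1089/2⌋ × 770 = 544 × 770 mm
F3: ⌊770/2⌋ × 544 = 385 × 544 mm
F4: ⌊544/2⌋ × 385 = 272 × 385 mm
F5: ⌊385/2⌋ × 272 = 192 × 272 mm

192 × 272 mm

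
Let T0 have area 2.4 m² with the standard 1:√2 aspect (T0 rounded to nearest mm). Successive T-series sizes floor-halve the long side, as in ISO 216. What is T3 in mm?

Let T0's short side be w mm. w · w√2 = 2.4 m² = 2,400,000 mm², so w ≈ 1302.7 mm and w√2 ≈ 1842.3 mm → T0 = 1303 × 1842 mm.
T1: ⌊1842/2⌋ × 1303 = 921 × 1303 mm
T2: ⌊1303/2⌋ × 921 = 651 × 921 mm
T3: ⌊921/2⌋ × 651 = 460 × 651 mm

460 × 651 mm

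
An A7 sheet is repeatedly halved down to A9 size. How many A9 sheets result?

A7 = 74 × 105 mm; A9 = 37 × 52 mm.
Each halving step doubles the count; 2 steps from A7 to A9.
2^2 = 4.

4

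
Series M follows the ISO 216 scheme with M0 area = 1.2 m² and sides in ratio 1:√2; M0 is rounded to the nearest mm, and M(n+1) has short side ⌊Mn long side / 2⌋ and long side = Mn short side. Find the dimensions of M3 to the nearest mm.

Let M0's short side be w mm. w · w√2 = 1.2 m² = 1,200,000 mm², so w ≈ 921.2 mm and w√2 ≈ 1302.7 mm → M0 = 921 × 1303 mm.
M1: ⌊1303/2⌋ × 921 = 651 × 921 mm
M2: ⌊921/2⌋ × 651 = 460 × 651 mm
M3: ⌊651/2⌋ × 460 = 325 × 460 mm

325 × 460 mm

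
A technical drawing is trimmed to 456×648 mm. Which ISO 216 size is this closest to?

Aspect ratio 648/456 ≈ 1.421 — close to the ISO √2 ≈ 1.414.
In the C-series (envelope sizes, between A and B): C2 = 458 × 648 mm.
Off by 2 mm total — nearest standard size.

C2 (458 × 648 mm)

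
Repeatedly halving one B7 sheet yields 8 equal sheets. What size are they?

B10

8 = 2^3, so 3 halving steps.
B7 → B8 → … → B10 after 3 steps.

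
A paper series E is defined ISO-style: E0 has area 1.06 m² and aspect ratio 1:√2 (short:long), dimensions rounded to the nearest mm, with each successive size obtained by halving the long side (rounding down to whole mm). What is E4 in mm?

216 × 306 mm

Let E0's short side be w mm. w · w√2 = 1.06 m² = 1,060,000 mm², so w ≈ 865.8 mm and w√2 ≈ 1224.4 mm → E0 = 866 × 1224 mm.
E1: ⌊1224/2⌋ × 866 = 612 × 866 mm
E2: ⌊866/2⌋ × 612 = 433 × 612 mm
E3: ⌊612/2⌋ × 433 = 306 × 433 mm
E4: ⌊433/2⌋ × 306 = 216 × 306 mm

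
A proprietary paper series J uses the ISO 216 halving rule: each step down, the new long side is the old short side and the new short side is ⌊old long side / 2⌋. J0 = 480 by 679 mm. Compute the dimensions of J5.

J1 = 339 × 480 mm (from J0 by 1 halving).
J2: ⌊480/2⌋ × 339 = 240 × 339 mm
J3: ⌊339/2⌋ × 240 = 169 × 240 mm
J4: ⌊240/2⌋ × 169 = 120 × 169 mm
J5: ⌊169/2⌋ × 120 = 84 × 120 mm

84 × 120 mm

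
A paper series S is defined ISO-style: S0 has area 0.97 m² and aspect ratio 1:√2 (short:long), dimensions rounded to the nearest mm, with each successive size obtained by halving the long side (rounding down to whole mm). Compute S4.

Let S0's short side be w mm. w · w√2 = 0.97 m² = 970,000 mm², so w ≈ 828.2 mm and w√2 ≈ 1171.2 mm → S0 = 828 × 1171 mm.
S1: ⌊1171/2⌋ × 828 = 585 × 828 mm
S2: ⌊828/2⌋ × 585 = 414 × 585 mm
S3: ⌊585/2⌋ × 414 = 292 × 414 mm
S4: ⌊414/2⌋ × 292 = 207 × 292 mm

207 × 292 mm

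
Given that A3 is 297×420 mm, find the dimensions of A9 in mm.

A4: ⌊420/2⌋ × 297 = 210 × 297 mm
A5: ⌊297/2⌋ × 210 = 148 × 210 mm
A6: ⌊210/2⌋ × 148 = 105 × 148 mm
A7: ⌊148/2⌋ × 105 = 74 × 105 mm
A8: ⌊105/2⌋ × 74 = 52 × 74 mm
A9: ⌊74/2⌋ × 52 = 37 × 52 mm

37 × 52 mm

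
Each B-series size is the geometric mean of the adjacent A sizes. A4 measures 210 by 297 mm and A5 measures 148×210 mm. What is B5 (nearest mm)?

Short side: √(210 · 148) = √31080 ≈ 176.3 → 176 mm
Long side: √(297 · 210) = √62370 ≈ 249.7 → 250 mm

176 × 250 mm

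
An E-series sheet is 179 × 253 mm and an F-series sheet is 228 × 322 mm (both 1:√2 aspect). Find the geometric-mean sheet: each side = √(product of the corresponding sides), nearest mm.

Short side: √(179 · 228) = √40812 ≈ 202.0 → 202 mm
Long side: √(253 · 322) = √81466 ≈ 285.4 → 285 mm

202 × 285 mm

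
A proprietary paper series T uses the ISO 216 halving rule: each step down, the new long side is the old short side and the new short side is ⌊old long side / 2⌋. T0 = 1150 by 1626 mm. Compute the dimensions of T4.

287 × 406 mm

T1: ⌊1626/2⌋ × 1150 = 813 × 1150 mm
T2: ⌊1150/2⌋ × 813 = 575 × 813 mm
T3: ⌊813/2⌋ × 575 = 406 × 575 mm
T4: ⌊575/2⌋ × 406 = 287 × 406 mm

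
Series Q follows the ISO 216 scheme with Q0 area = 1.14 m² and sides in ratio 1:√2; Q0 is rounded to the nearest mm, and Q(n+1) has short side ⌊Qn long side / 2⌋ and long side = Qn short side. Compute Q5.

Let Q0's short side be w mm. w · w√2 = 1.14 m² = 1,140,000 mm², so w ≈ 897.8 mm and w√2 ≈ 1269.7 mm → Q0 = 898 × 1270 mm.
Q1: ⌊1270/2⌋ × 898 = 635 × 898 mm
Q2: ⌊898/2⌋ × 635 = 449 × 635 mm
Q3: ⌊635/2⌋ × 449 = 317 × 449 mm
Q4: ⌊449/2⌋ × 317 = 224 × 317 mm
Q5: ⌊317/2⌋ × 224 = 158 × 224 mm

158 × 224 mm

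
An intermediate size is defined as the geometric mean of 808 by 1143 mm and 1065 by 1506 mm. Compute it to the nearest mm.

Short side: √(808 · 1065) = √860520 ≈ 927.6 → 928 mm
Long side: √(1143 · 1506) = √1721358 ≈ 1312.0 → 1312 mm

928 × 1312 mm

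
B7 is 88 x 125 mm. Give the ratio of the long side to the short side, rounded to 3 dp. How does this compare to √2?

1.420

125 / 88 = 1.420
ISO 216 targets √2 ≈ 1.414; the +0.006 deviation is from mm rounding.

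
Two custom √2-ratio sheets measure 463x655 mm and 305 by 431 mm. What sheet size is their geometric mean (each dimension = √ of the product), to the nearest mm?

Short side: √(463 · 305) = √141215 ≈ 375.8 → 376 mm
Long side: √(655 · 431) = √282305 ≈ 531.3 → 531 mm

376 × 531 mm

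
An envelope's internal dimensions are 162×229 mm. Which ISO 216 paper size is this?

Aspect ratio 229/162 ≈ 1.414 — close to the ISO √2 ≈ 1.414.
In the C-series (envelope sizes, between A and B): C5 = 162 × 229 mm.

C5 (162 × 229 mm)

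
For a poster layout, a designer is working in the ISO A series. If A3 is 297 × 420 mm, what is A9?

A4: ⌊420/2⌋ × 297 = 210 × 297 mm
A5: ⌊297/2⌋ × 210 = 148 × 210 mm
A6: ⌊210/2⌋ × 148 = 105 × 148 mm
A7: ⌊148/2⌋ × 105 = 74 × 105 mm
A8: ⌊105/2⌋ × 74 = 52 × 74 mm
A9: ⌊74/2⌋ × 52 = 37 × 52 mm

37 × 52 mm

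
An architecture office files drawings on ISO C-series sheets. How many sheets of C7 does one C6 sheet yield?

2

Each ISO step halves the sheet: 1 × C6 → 2 × C7
From C6 to C7 is 1 halving step: 2^1 = 2.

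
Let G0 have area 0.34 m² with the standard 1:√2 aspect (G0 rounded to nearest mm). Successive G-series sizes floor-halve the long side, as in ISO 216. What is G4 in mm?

Let G0's short side be w mm. w · w√2 = 0.34 m² = 340,000 mm², so w ≈ 490.3 mm and w√2 ≈ 693.4 mm → G0 = 490 × 693 mm.
G1: ⌊693/2⌋ × 490 = 346 × 490 mm
G2: ⌊490/2⌋ × 346 = 245 × 346 mm
G3: ⌊346/2⌋ × 245 = 173 × 245 mm
G4: ⌊245/2⌋ × 173 = 122 × 173 mm

122 × 173 mm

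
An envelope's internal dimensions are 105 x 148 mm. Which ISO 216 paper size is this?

A6 (105 × 148 mm)

Aspect ratio 148/105 ≈ 1.410 — close to the ISO √2 ≈ 1.414.
In the A-series (A0 area = 1 m²): A6 = 105 × 148 mm.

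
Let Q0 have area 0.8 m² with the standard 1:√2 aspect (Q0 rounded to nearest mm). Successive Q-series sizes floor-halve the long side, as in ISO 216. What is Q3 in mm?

Let Q0's short side be w mm. w · w√2 = 0.8 m² = 800,000 mm², so w ≈ 752.1 mm and w√2 ≈ 1063.7 mm → Q0 = 752 × 1064 mm.
Q1: ⌊1064/2⌋ × 752 = 532 × 752 mm
Q2: ⌊752/2⌋ × 532 = 376 × 532 mm
Q3: ⌊532/2⌋ × 376 = 266 × 376 mm

266 × 376 mm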